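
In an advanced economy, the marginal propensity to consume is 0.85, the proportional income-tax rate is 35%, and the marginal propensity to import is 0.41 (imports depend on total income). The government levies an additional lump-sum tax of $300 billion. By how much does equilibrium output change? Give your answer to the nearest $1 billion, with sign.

−$297 billion

A lump-sum tax change of +$300 billion shifts disposable income by −$300 billion; first-round consumption changes by −c × ΔT = −0.85 × (+$300 billion) = −$255 billion.
Expenditure multiplier = 1/(1 − c(1−t) + m) = 1/(1 − 0.85×0.65 + 0.41) = 1/0.8575 ≈ 1.166.
The tax multiplier is −c × k ≈ −0.991, so ΔY = k × (−c·ΔT) = (−$255 billion) / 0.8575 ≈ −$297 billion.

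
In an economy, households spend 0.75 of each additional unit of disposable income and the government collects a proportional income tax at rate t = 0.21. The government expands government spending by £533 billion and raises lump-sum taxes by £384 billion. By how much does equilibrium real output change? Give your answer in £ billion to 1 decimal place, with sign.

+£601.2 billion

Expenditure multiplier = 1/(1 − c(1−t)) = 1/(1 − 0.75×0.79) = 1/0.4075 ≈ 2.454.
ΔG contributes k·ΔG = (+£533 billion) / 0.4075 ≈ +£1,308 billion.
ΔT of +£384 billion changes first-round spending by −c·ΔT = −£288 billion, contributing k·(−c·ΔT) = (−£288 billion) / 0.4075 ≈ −£706.7 billion.
Net ΔY = k(ΔG − c·ΔT) = (+£245 billion) / 0.4075 ≈ +£601.2 billion.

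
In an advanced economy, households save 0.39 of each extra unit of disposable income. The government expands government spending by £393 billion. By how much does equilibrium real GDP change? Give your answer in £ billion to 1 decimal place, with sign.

MPC = 1 − MPS = 1 − 0.39 = 0.61.
Expenditure multiplier = 1/(1 − MPC) = 1/(1 − 0.61) = 1/0.39 ≈ 2.564.
ΔY = k × ΔG = (+£393 billion) / 0.39 ≈ +£1,007.7 billion.

+£1,007.7 billion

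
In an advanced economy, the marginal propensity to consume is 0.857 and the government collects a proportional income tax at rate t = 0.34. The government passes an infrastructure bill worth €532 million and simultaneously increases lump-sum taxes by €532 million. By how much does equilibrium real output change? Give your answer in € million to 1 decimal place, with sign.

Expenditure multiplier = 1/(1 − c(1−t)) = 1/(1 − 0.857×0.66) = 1/0.43438 ≈ 2.302.
ΔG contributes k·ΔG = (+€532 million) / 0.43438 ≈ +€1,224.7 million.
ΔT of +€532 million changes first-round spending by −c·ΔT = −€455.924 million, contributing k·(−c·ΔT) = (−€455.924 million) / 0.43438 ≈ −€1,049.6 million.
Net ΔY = k(ΔG − c·ΔT) = (+€76.076 million) / 0.43438 ≈ +€175.1 million.

+€175.1 million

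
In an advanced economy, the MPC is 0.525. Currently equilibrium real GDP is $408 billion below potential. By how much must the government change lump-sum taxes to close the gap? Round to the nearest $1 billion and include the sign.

Spending multiplier = 1/(1 − MPC) = 1/(1 − 0.525) = 1/0.475 ≈ 2.105.
Tax multiplier = −c·k = −0.525/0.475 ≈ −1.105. Need ΔY = +$408 billion, so ΔT = ΔY/(−c·k) = −(+$408 billion) × 0.475 / 0.525 ≈ −$369 billion.
The government should cut lump-sum taxes by $369 billion.

−$369 billion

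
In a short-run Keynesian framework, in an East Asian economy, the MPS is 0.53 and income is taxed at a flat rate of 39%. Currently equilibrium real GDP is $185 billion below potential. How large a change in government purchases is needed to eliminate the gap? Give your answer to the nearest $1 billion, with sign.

MPC = 1 − MPS = 1 − 0.53 = 0.47.
Spending multiplier = 1/(1 − c(1−t)) = 1/(1 − 0.47×0.61) = 1/0.7133 ≈ 1.402.
Need ΔY = +$185 billion, so ΔG = ΔY/k = (+$185 billion) × 0.7133 ≈ +$132 billion.
The government should increase government purchases by $132 billion.

+$132 billion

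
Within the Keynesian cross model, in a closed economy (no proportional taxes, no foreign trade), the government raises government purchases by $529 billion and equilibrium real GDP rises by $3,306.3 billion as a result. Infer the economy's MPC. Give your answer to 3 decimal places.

0.840

Implied spending multiplier k = ΔY/ΔG = 3,306.3/529 ≈ 6.2501.
Since k = 1/(1 − MPC), MPC = 1 − 1/k = 1 − ΔG/ΔY = 1 − 529/3,306.3 ≈ 0.840.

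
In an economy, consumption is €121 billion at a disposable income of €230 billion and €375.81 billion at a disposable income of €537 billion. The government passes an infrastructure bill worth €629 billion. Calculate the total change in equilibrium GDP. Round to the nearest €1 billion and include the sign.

+€3,700 billion

MPC = ΔC/ΔYd = (375.81 − 121)/(537 − 230) = 254.81/307 = 0.83.
Spending multiplier = 1/(1 − MPC) = 1/(1 − 0.83) = 1/0.17 ≈ 5.882.
ΔY = k × ΔG = (+€629 billion) / 0.17 = +€3,700 billion.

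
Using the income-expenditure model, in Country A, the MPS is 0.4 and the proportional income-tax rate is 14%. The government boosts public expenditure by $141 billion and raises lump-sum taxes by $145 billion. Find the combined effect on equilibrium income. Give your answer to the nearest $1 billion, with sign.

MPC = 1 − MPS = 1 − 0.4 = 0.6.
Expenditure multiplier = 1/(1 − c(1−t)) = 1/(1 − 0.6×0.86) = 1/0.484 ≈ 2.066.
ΔG contributes k·ΔG = (+$141 billion) / 0.484 ≈ +$291.3 billion.
ΔT of +$145 billion changes first-round spending by −c·ΔT = −$87 billion, contributing k·(−c·ΔT) = (−$87 billion) / 0.484 ≈ −$179.8 billion.
Net ΔY = k(ΔG − c·ΔT) = (+$54 billion) / 0.484 ≈ +$112 billion.

+$112 billion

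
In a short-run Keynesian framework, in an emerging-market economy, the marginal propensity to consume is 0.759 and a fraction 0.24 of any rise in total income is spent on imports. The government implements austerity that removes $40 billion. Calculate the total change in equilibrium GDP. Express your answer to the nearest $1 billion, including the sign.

Expenditure multiplier = 1/(1 − c + m) = 1/(1 − 0.759 + 0.24) = 1/0.481 ≈ 2.079.
ΔY = k × ΔG = (−$40 billion) / 0.481 ≈ −$83 billion.

−$83 billion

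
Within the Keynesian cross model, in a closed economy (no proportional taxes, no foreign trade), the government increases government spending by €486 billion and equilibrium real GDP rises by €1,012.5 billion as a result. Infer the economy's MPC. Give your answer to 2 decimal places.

0.52

Implied spending multiplier k = ΔY/ΔG = 1,012.5/486 ≈ 2.0833.
Since k = 1/(1 − MPC), MPC = 1 − 1/k = 1 − ΔG/ΔY = 1 − 486/1,012.5 = 0.52.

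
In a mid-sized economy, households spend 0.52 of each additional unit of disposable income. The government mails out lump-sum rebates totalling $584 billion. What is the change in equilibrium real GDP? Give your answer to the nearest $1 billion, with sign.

+$633 billion

A lump-sum tax change of −$584 billion shifts disposable income by +$584 billion; first-round consumption changes by −c × ΔT = −0.52 × (−$584 billion) = +$303.68 billion.
Expenditure multiplier = 1/(1 − MPC) = 1/(1 − 0.52) = 1/0.48 ≈ 2.083.
The tax multiplier is −c × k ≈ −1.083, so ΔY = k × (−c·ΔT) = (+$303.68 billion) / 0.48 ≈ +$633 billion.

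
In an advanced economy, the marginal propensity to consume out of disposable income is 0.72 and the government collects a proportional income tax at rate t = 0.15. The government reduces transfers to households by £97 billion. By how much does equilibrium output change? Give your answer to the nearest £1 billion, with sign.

−£180 billion

The transfer change shifts disposable income by −£97 billion, so first-round consumption changes by c·ΔTR = 0.72 × (−£97 billion) = −£69.84 billion.
Expenditure multiplier = 1/(1 − c(1−t)) = 1/(1 − 0.72×0.85) = 1/0.388 ≈ 2.577.
The transfer multiplier is c × k ≈ 1.856, so ΔY = k × (c·ΔTR) = (−£69.84 billion) / 0.388 = −£180 billion.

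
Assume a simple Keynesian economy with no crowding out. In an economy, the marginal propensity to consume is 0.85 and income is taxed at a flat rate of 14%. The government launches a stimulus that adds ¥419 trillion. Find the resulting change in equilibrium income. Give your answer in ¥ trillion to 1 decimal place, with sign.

Government-spending multiplier = 1/(1 − c(1−t)) = 1/(1 − 0.85×0.86) = 1/0.269 ≈ 3.717.
ΔY = k × ΔG = (+¥419 trillion) / 0.269 ≈ +¥1,557.6 trillion.

+¥1,557.6 trillion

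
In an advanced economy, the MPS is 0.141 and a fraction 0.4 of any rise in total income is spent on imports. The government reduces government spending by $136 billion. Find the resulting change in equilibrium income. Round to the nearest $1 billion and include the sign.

MPC = 1 − MPS = 1 − 0.141 = 0.859.
Spending multiplier = 1/(1 − c + m) = 1/(1 − 0.859 + 0.4) = 1/0.541 ≈ 1.848.
ΔY = k × ΔG = (−$136 billion) / 0.541 ≈ −$251 billion.

−$251 billion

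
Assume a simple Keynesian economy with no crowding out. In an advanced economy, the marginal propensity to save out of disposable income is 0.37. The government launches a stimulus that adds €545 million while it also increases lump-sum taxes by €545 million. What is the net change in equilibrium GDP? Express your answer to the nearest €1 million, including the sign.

MPC = 1 − MPS = 1 − 0.37 = 0.63.
Expenditure multiplier = 1/(1 − MPC) = 1/(1 − 0.63) = 1/0.37 ≈ 2.703.
ΔG contributes k·ΔG = (+€545 million) / 0.37 ≈ +€1,473 million.
ΔT of +€545 million changes first-round spending by −c·ΔT = −€343.35 million, contributing k·(−c·ΔT) = (−€343.35 million) / 0.37 ≈ −€928 million.
With ΔG = ΔT and no other leakages, the balanced-budget multiplier is 1, so ΔY = ΔG = +€545 million.

+€545 million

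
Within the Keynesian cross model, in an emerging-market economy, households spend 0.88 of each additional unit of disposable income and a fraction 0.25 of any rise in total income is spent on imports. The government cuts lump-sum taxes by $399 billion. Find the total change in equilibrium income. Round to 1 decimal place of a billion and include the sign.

+$949.0 billion

A lump-sum tax change of −$399 billion shifts disposable income by +$399 billion; first-round consumption changes by −c × ΔT = −0.88 × (−$399 billion) = +$351.12 billion.
Expenditure multiplier = 1/(1 − c + m) = 1/(1 − 0.88 + 0.25) = 1/0.37 ≈ 2.703.
The tax multiplier is −c × k ≈ −2.378, so ΔY = k × (−c·ΔT) = (+$351.12 billion) / 0.37 ≈ +$949 billion.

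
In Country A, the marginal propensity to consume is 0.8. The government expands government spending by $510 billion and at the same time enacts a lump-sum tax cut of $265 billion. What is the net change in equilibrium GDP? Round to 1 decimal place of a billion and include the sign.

+$3,610.0 billion

Expenditure multiplier = 1/(1 − MPC) = 1/(1 − 0.8) = 1/0.2 = 5.
ΔG contributes k·ΔG = (+$510 billion) / 0.2 = +$2,550 billion.
ΔT of −$265 billion changes first-round spending by −c·ΔT = +$212 billion, contributing k·(−c·ΔT) = (+$212 billion) / 0.2 = +$1,060 billion.
Net ΔY = k(ΔG − c·ΔT) = (+$722 billion) / 0.2 = +$3,610 billion.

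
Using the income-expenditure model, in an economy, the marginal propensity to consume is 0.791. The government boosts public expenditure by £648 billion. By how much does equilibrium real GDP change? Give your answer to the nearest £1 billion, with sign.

+£3,100 billion

Government-spending multiplier = 1/(1 − MPC) = 1/(1 − 0.791) = 1/0.209 ≈ 4.785.
ΔY = k × ΔG = (+£648 billion) / 0.209 ≈ +£3,100 billion.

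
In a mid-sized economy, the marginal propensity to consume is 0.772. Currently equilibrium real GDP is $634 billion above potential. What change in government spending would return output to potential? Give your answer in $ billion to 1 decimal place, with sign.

−$144.6 billion

Spending multiplier = 1/(1 − MPC) = 1/(1 − 0.772) = 1/0.228 ≈ 4.386.
Need ΔY = −$634 billion, so ΔG = ΔY/k = (−$634 billion) × 0.228 ≈ −$144.6 billion.
The government should cut government spending by $144.6 billion.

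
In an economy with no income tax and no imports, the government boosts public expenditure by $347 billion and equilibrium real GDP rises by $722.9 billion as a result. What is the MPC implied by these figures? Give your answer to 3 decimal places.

Implied spending multiplier k = ΔY/ΔG = 722.9/347 ≈ 2.0833.
Since k = 1/(1 − MPC), MPC = 1 − 1/k = 1 − ΔG/ΔY = 1 − 347/722.9 ≈ 0.520.

0.520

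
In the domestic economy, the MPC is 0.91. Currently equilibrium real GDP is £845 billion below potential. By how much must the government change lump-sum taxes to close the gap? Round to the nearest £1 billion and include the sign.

Spending multiplier = 1/(1 − MPC) = 1/(1 − 0.91) = 1/0.09 ≈ 11.111.
Tax multiplier = −c·k = −0.91/0.09 ≈ −10.111. Need ΔY = +£845 billion, so ΔT = ΔY/(−c·k) = −(+£845 billion) × 0.09 / 0.91 ≈ −£84 billion.
The government should cut lump-sum taxes by £84 billion.

−£84 billion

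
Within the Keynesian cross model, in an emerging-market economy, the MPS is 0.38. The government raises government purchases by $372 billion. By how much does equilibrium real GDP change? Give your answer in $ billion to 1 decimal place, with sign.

+$978.9 billion

MPC = 1 − MPS = 1 − 0.38 = 0.62.
Government-spending multiplier = 1/(1 − MPC) = 1/(1 − 0.62) = 1/0.38 ≈ 2.632.
ΔY = k × ΔG = (+$372 billion) / 0.38 ≈ +$978.9 billion.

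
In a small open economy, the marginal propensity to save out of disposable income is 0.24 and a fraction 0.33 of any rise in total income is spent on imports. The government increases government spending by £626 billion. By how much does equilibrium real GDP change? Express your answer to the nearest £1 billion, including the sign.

MPC = 1 − MPS = 1 − 0.24 = 0.76.
Government-spending multiplier = 1/(1 − c + m) = 1/(1 − 0.76 + 0.33) = 1/0.57 ≈ 1.754.
ΔY = k × ΔG = (+£626 billion) / 0.57 ≈ +£1,098 billion.

+£1,098 billion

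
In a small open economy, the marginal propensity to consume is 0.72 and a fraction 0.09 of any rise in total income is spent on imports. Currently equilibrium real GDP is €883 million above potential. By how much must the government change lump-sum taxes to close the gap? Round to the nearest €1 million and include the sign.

+€454 million

Spending multiplier = 1/(1 − c + m) = 1/(1 − 0.72 + 0.09) = 1/0.37 ≈ 2.703.
Tax multiplier = −c·k = −0.72/0.37 ≈ −1.946. Need ΔY = −€883 million, so ΔT = ΔY/(−c·k) = −(−€883 million) × 0.37 / 0.72 ≈ +€454 million.
The government should raise lump-sum taxes by €454 million.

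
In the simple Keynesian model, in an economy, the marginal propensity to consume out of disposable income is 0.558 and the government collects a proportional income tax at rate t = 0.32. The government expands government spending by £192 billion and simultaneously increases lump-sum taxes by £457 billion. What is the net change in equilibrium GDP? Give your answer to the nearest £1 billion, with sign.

−£102 billion

Expenditure multiplier = 1/(1 − c(1−t)) = 1/(1 − 0.558×0.68) = 1/0.62056 ≈ 1.611.
ΔG contributes k·ΔG = (+£192 billion) / 0.62056 ≈ +£309.4 billion.
ΔT of +£457 billion changes first-round spending by −c·ΔT = −£255.006 billion, contributing k·(−c·ΔT) = (−£255.006 billion) / 0.62056 ≈ −£410.9 billion.
Net ΔY = k(ΔG − c·ΔT) = (−£63.006 billion) / 0.62056 ≈ −£102 billion.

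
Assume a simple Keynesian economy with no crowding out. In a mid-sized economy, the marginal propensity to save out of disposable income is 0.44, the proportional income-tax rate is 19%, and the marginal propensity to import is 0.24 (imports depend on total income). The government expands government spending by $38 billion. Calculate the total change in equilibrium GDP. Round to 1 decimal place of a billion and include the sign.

+$48.3 billion

MPC = 1 − MPS = 1 − 0.44 = 0.56.
Expenditure multiplier = 1/(1 − c(1−t) + m) = 1/(1 − 0.56×0.81 + 0.24) = 1/0.7864 ≈ 1.272.
ΔY = k × ΔG = (+$38 billion) / 0.7864 ≈ +$48.3 billion.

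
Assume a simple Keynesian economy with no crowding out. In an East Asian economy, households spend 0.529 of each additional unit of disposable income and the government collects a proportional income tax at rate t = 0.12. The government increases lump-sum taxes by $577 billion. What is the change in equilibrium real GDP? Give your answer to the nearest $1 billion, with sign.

−$571 billion

A lump-sum tax change of +$577 billion shifts disposable income by −$577 billion; first-round consumption changes by −c × ΔT = −0.529 × (+$577 billion) = −$305.233 billion.
Expenditure multiplier = 1/(1 − c(1−t)) = 1/(1 − 0.529×0.88) = 1/0.53448 ≈ 1.871.
The tax multiplier is −c × k ≈ −0.99, so ΔY = k × (−c·ΔT) = (−$305.233 billion) / 0.53448 ≈ −$571 billion.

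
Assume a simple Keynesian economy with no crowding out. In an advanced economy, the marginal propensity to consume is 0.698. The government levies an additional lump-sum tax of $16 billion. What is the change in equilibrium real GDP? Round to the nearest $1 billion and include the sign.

−$37 billion

A lump-sum tax change of +$16 billion shifts disposable income by −$16 billion; first-round consumption changes by −c × ΔT = −0.698 × (+$16 billion) = −$11.168 billion.
Expenditure multiplier = 1/(1 − MPC) = 1/(1 − 0.698) = 1/0.302 ≈ 3.311.
The tax multiplier is −c × k ≈ −2.311, so ΔY = k × (−c·ΔT) = (−$11.168 billion) / 0.302 ≈ −$37 billion.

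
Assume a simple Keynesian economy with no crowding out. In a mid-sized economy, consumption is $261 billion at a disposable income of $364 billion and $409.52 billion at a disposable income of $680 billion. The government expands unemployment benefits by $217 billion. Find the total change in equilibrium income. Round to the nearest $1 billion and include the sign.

MPC = ΔC/ΔYd = (409.52 − 261)/(680 − 364) = 148.52/316 = 0.47.
The transfer change shifts disposable income by +$217 billion, so first-round consumption changes by c·ΔTR = 0.47 × (+$217 billion) = +$101.99 billion.
Expenditure multiplier = 1/(1 − MPC) = 1/(1 − 0.47) = 1/0.53 ≈ 1.887.
The transfer multiplier is c × k ≈ 0.887, so ΔY = k × (c·ΔTR) = (+$101.99 billion) / 0.53 ≈ +$192 billion.

+$192 billion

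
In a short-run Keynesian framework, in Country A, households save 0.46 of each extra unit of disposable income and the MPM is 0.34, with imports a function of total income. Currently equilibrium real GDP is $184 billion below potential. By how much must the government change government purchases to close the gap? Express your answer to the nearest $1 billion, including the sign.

MPC = 1 − MPS = 1 − 0.46 = 0.54.
Spending multiplier = 1/(1 − c + m) = 1/(1 − 0.54 + 0.34) = 1/0.8 = 1.25.
Need ΔY = +$184 billion, so ΔG = ΔY/k = (+$184 billion) × 0.8 ≈ +$147 billion.
The government should increase government purchases by $147 billion.

+$147 billion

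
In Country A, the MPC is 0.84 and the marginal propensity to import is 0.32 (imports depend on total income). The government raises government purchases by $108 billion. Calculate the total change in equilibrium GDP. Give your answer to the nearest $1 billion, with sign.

+$225 billion

Expenditure multiplier = 1/(1 − c + m) = 1/(1 − 0.84 + 0.32) = 1/0.48 ≈ 2.083.
ΔY = k × ΔG = (+$108 billion) / 0.48 = +$225 billion.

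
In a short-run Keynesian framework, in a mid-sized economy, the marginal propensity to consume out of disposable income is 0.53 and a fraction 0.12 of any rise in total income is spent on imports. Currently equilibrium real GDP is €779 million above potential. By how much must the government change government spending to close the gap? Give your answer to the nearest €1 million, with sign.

−€460 million

Spending multiplier = 1/(1 − c + m) = 1/(1 − 0.53 + 0.12) = 1/0.59 ≈ 1.695.
Need ΔY = −€779 million, so ΔG = ΔY/k = (−€779 million) × 0.59 ≈ −€460 million.
The government should cut government spending by €460 million.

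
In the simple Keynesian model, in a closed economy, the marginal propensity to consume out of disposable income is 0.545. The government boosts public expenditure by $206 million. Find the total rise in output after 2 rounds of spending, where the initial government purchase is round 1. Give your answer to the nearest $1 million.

$318 million

Round 1 adds ΔG = $206 million; each later round is MPC = 0.545 times the previous.
After 2 rounds: 206 + 112.27 = ΔG·(1 − c^2)/(1 − c) = 206 × (1 − 0.297025)/0.455 ≈ $318 million.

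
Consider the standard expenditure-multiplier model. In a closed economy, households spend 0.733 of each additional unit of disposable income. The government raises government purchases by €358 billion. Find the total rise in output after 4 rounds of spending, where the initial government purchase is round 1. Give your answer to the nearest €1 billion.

€954 billion

Round 1 adds ΔG = €358 billion; each later round is MPC = 0.733 times the previous.
After 4 rounds: 358 + 262.414 + 192.349462 + 140.992155646 = ΔG·(1 − c^4)/(1 − c) = 358 × (1 − 0.288679469521)/0.267 ≈ €954 billion.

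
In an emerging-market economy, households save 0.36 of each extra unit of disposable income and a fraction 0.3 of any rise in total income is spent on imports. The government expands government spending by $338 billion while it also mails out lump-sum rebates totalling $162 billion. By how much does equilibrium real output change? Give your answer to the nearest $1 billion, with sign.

MPC = 1 − MPS = 1 − 0.36 = 0.64.
Expenditure multiplier = 1/(1 − c + m) = 1/(1 − 0.64 + 0.3) = 1/0.66 ≈ 1.515.
ΔG contributes k·ΔG = (+$338 billion) / 0.66 ≈ +$512.1 billion.
ΔT of −$162 billion changes first-round spending by −c·ΔT = +$103.68 billion, contributing k·(−c·ΔT) = (+$103.68 billion) / 0.66 ≈ +$157.1 billion.
Net ΔY = k(ΔG − c·ΔT) = (+$441.68 billion) / 0.66 ≈ +$669 billion.

+$669 billion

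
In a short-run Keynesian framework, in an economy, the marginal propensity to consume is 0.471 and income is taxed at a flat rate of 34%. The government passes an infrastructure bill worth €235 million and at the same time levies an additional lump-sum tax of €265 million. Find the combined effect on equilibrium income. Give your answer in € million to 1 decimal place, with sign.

+€159.9 million

Expenditure multiplier = 1/(1 − c(1−t)) = 1/(1 − 0.471×0.66) = 1/0.68914 ≈ 1.451.
ΔG contributes k·ΔG = (+€235 million) / 0.68914 ≈ +€341 million.
ΔT of +€265 million changes first-round spending by −c·ΔT = −€124.815 million, contributing k·(−c·ΔT) = (−€124.815 million) / 0.68914 ≈ −€181.1 million.
Net ΔY = k(ΔG − c·ΔT) = (+€110.185 million) / 0.68914 ≈ +€159.9 million.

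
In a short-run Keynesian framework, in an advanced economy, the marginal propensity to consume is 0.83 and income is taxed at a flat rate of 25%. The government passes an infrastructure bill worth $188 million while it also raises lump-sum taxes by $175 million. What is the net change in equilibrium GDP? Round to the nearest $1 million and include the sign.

+$113 million

Expenditure multiplier = 1/(1 − c(1−t)) = 1/(1 − 0.83×0.75) = 1/0.3775 ≈ 2.649.
ΔG contributes k·ΔG = (+$188 million) / 0.3775 ≈ +$498 million.
ΔT of +$175 million changes first-round spending by −c·ΔT = −$145.25 million, contributing k·(−c·ΔT) = (−$145.25 million) / 0.3775 ≈ −$384.8 million.
Net ΔY = k(ΔG − c·ΔT) = (+$42.75 million) / 0.3775 ≈ +$113 million.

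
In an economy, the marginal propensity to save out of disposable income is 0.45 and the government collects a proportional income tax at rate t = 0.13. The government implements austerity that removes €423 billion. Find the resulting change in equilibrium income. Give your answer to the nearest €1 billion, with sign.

−€811 billion

MPC = 1 − MPS = 1 − 0.45 = 0.55.
Spending multiplier = 1/(1 − c(1−t)) = 1/(1 − 0.55×0.87) = 1/0.5215 ≈ 1.918.
ΔY = k × ΔG = (−€423 billion) / 0.5215 ≈ −€811 billion.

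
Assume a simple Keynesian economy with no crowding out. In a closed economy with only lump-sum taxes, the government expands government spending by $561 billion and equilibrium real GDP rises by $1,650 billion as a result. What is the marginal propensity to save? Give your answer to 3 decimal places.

0.340

Implied spending multiplier k = ΔY/ΔG = 1,650/561 ≈ 2.9412.
Since k = 1/(1 − MPC), MPC = 1 − 1/k = 1 − ΔG/ΔY = 1 − 561/1,650 = 0.660.
MPS = 1 − MPC = 0.340.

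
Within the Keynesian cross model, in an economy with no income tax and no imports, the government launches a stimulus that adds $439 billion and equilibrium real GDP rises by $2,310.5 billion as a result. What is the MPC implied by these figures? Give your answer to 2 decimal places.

0.81

Implied spending multiplier k = ΔY/ΔG = 2,310.5/439 ≈ 5.2631.
Since k = 1/(1 − MPC), MPC = 1 − 1/k = 1 − ΔG/ΔY = 1 − 439/2,310.5 ≈ 0.81.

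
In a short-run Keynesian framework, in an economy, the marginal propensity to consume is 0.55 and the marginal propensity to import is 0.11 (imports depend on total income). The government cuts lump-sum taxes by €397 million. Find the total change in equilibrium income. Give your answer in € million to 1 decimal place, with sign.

+€389.9 million

A lump-sum tax change of −€397 million shifts disposable income by +€397 million; first-round consumption changes by −c × ΔT = −0.55 × (−€397 million) = +€218.35 million.
Expenditure multiplier = 1/(1 − c + m) = 1/(1 − 0.55 + 0.11) = 1/0.56 ≈ 1.786.
The tax multiplier is −c × k ≈ −0.982, so ΔY = k × (−c·ΔT) = (+€218.35 million) / 0.56 ≈ +€389.9 million.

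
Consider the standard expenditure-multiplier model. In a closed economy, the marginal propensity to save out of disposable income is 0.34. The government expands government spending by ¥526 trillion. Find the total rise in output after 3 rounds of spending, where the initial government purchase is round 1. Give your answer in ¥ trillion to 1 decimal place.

MPC = 1 − MPS = 1 − 0.34 = 0.66.
Round 1 adds ΔG = ¥526 trillion; each later round is MPC = 0.66 times the previous.
After 3 rounds: 526 + 347.16 + 229.1256 = ΔG·(1 − c^3)/(1 − c) = 526 × (1 − 0.287496)/0.34 ≈ ¥1,102.3 trillion.

¥1,102.3 trillion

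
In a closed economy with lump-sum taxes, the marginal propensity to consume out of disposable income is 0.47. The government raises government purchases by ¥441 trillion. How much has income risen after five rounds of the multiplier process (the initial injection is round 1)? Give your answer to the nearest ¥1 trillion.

Round 1 adds ΔG = ¥441 trillion; each later round is MPC = 0.47 times the previous.
After 5 rounds: 441 + 207.27 + 97.4169 + 45.785943 + 21.51939321 = ΔG·(1 − c^5)/(1 − c) = 441 × (1 − 0.0229345007)/0.53 ≈ ¥813 trillion.

¥813 trillion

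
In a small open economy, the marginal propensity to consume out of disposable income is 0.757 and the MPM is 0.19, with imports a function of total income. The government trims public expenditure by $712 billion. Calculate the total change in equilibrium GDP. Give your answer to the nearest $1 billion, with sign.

Expenditure multiplier = 1/(1 − c + m) = 1/(1 − 0.757 + 0.19) = 1/0.433 ≈ 2.309.
ΔY = k × ΔG = (−$712 billion) / 0.433 ≈ −$1,644 billion.

−$1,644 billion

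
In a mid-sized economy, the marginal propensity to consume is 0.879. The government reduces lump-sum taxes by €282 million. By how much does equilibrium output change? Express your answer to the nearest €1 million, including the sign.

A lump-sum tax change of −€282 million shifts disposable income by +€282 million; first-round consumption changes by −c × ΔT = −0.879 × (−€282 million) = +€247.878 million.
Expenditure multiplier = 1/(1 − MPC) = 1/(1 − 0.879) = 1/0.121 ≈ 8.264.
The tax multiplier is −c × k ≈ −7.264, so ΔY = k × (−c·ΔT) = (+€247.878 million) / 0.121 ≈ +€2,049 million.

+€2,049 million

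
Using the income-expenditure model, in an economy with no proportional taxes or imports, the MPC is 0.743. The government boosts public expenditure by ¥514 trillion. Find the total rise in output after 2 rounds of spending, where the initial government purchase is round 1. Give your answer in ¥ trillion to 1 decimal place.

¥895.9 trillion

Round 1 adds ΔG = ¥514 trillion; each later round is MPC = 0.743 times the previous.
After 2 rounds: 514 + 381.902 = ΔG·(1 − c^2)/(1 − c) = 514 × (1 − 0.552049)/0.257 ≈ ¥895.9 trillion.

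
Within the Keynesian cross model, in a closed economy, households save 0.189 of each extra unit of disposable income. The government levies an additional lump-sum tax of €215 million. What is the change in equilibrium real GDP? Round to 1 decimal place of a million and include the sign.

MPC = 1 − MPS = 1 − 0.189 = 0.811.
A lump-sum tax change of +€215 million shifts disposable income by −€215 million; first-round consumption changes by −c × ΔT = −0.811 × (+€215 million) = −€174.365 million.
Expenditure multiplier = 1/(1 − MPC) = 1/(1 − 0.811) = 1/0.189 ≈ 5.291.
The tax multiplier is −c × k ≈ −4.291, so ΔY = k × (−c·ΔT) = (−€174.365 million) / 0.189 ≈ −€922.6 million.

−€922.6 million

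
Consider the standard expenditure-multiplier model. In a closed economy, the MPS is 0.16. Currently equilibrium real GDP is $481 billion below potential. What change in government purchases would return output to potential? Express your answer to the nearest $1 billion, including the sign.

MPC = 1 − MPS = 1 − 0.16 = 0.84.
Spending multiplier = 1/(1 − MPC) = 1/(1 − 0.84) = 1/0.16 = 6.25.
Need ΔY = +$481 billion, so ΔG = ΔY/k = (+$481 billion) × 0.16 ≈ +$77 billion.
The government should increase government purchases by $77 billion.

+$77 billion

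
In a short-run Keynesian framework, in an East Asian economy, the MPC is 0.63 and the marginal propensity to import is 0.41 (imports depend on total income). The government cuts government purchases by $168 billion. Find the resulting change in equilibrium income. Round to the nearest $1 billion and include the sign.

Expenditure multiplier = 1/(1 − c + m) = 1/(1 − 0.63 + 0.41) = 1/0.78 ≈ 1.282.
ΔY = k × ΔG = (−$168 billion) / 0.78 ≈ −$215 billion.

−$215 billion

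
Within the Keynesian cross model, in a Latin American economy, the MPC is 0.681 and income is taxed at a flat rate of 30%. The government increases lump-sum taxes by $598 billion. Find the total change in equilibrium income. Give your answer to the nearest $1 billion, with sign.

A lump-sum tax change of +$598 billion shifts disposable income by −$598 billion; first-round consumption changes by −c × ΔT = −0.681 × (+$598 billion) = −$407.238 billion.
Expenditure multiplier = 1/(1 − c(1−t)) = 1/(1 − 0.681×0.7) = 1/0.5233 ≈ 1.911.
The tax multiplier is −c × k ≈ −1.301, so ΔY = k × (−c·ΔT) = (−$407.238 billion) / 0.5233 ≈ −$778 billion.

−$778 billion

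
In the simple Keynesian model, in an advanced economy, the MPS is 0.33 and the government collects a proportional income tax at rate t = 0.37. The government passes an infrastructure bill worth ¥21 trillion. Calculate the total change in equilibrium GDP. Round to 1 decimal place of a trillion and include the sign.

MPC = 1 − MPS = 1 − 0.33 = 0.67.
Spending multiplier = 1/(1 − c(1−t)) = 1/(1 − 0.67×0.63) = 1/0.5779 ≈ 1.73.
ΔY = k × ΔG = (+¥21 trillion) / 0.5779 ≈ +¥36.3 trillion.

+¥36.3 trillion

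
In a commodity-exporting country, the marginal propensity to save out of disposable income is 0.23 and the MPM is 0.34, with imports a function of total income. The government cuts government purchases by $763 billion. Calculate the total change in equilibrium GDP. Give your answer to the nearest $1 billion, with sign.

MPC = 1 − MPS = 1 − 0.23 = 0.77.
Expenditure multiplier = 1/(1 − c + m) = 1/(1 − 0.77 + 0.34) = 1/0.57 ≈ 1.754.
ΔY = k × ΔG = (−$763 billion) / 0.57 ≈ −$1,339 billion.

−$1,339 billion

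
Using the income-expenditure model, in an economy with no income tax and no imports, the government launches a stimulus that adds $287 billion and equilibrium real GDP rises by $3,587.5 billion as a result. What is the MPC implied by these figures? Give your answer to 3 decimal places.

Implied spending multiplier k = ΔY/ΔG = 3,587.5/287 = 12.5.
Since k = 1/(1 − MPC), MPC = 1 − 1/k = 1 − ΔG/ΔY = 1 − 287/3,587.5 = 0.920.

0.920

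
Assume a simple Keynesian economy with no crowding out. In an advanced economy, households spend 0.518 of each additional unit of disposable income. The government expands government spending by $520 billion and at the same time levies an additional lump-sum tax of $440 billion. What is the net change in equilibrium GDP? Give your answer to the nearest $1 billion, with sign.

Expenditure multiplier = 1/(1 − MPC) = 1/(1 − 0.518) = 1/0.482 ≈ 2.075.
ΔG contributes k·ΔG = (+$520 billion) / 0.482 ≈ +$1,078.8 billion.
ΔT of +$440 billion changes first-round spending by −c·ΔT = −$227.92 billion, contributing k·(−c·ΔT) = (−$227.92 billion) / 0.482 ≈ −$472.9 billion.
Net ΔY = k(ΔG − c·ΔT) = (+$292.08 billion) / 0.482 ≈ +$606 billion.

+$606 billion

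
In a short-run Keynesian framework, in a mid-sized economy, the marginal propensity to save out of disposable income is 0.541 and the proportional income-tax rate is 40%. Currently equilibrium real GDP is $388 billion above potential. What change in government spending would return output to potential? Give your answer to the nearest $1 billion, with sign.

−$281 billion

MPC = 1 − MPS = 1 − 0.541 = 0.459.
Spending multiplier = 1/(1 − c(1−t)) = 1/(1 − 0.459×0.6) = 1/0.7246 ≈ 1.38.
Need ΔY = −$388 billion, so ΔG = ΔY/k = (−$388 billion) × 0.7246 ≈ −$281 billion.
The government should cut government spending by $281 billion.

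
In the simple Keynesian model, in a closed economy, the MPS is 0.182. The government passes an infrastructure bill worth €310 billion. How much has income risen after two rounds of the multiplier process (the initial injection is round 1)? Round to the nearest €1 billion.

€564 billion

MPC = 1 − MPS = 1 − 0.182 = 0.818.
Round 1 adds ΔG = €310 billion; each later round is MPC = 0.818 times the previous.
After 2 rounds: 310 + 253.58 = ΔG·(1 − c^2)/(1 − c) = 310 × (1 − 0.669124)/0.182 ≈ €564 billion.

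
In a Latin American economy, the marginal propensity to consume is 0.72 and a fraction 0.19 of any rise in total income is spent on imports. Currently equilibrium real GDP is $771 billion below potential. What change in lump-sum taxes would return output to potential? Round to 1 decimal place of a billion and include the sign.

Spending multiplier = 1/(1 − c + m) = 1/(1 − 0.72 + 0.19) = 1/0.47 ≈ 2.128.
Tax multiplier = −c·k = −0.72/0.47 ≈ −1.532. Need ΔY = +$771 billion, so ΔT = ΔY/(−c·k) = −(+$771 billion) × 0.47 / 0.72 ≈ −$503.3 billion.
The government should cut lump-sum taxes by $503.3 billion.

−$503.3 billion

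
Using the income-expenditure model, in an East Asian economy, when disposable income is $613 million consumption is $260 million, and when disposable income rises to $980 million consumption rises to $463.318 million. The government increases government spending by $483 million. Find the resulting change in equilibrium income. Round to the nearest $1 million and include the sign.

+$1,083 million

MPC = ΔC/ΔYd = (463.318 − 260)/(980 − 613) = 203.318/367 = 0.554.
Government-spending multiplier = 1/(1 − MPC) = 1/(1 − 0.554) = 1/0.446 ≈ 2.242.
ΔY = k × ΔG = (+$483 million) / 0.446 ≈ +$1,083 million.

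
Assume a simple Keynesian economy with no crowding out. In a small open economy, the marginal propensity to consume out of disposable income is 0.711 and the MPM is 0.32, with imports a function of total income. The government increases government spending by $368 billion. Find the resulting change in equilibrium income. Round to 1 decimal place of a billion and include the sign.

Spending multiplier = 1/(1 − c + m) = 1/(1 − 0.711 + 0.32) = 1/0.609 ≈ 1.642.
ΔY = k × ΔG = (+$368 billion) / 0.609 ≈ +$604.3 billion.

+$604.3 billion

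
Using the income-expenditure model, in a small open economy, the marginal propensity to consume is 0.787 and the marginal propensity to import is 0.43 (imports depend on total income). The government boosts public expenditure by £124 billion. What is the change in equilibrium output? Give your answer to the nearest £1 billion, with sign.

+£193 billion

Expenditure multiplier = 1/(1 − c + m) = 1/(1 − 0.787 + 0.43) = 1/0.643 ≈ 1.555.
ΔY = k × ΔG = (+£124 billion) / 0.643 ≈ +£193 billion.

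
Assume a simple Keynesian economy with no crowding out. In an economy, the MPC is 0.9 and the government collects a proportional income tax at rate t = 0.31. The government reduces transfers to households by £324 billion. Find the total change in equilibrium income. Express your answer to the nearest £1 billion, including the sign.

−£769 billion

The transfer change shifts disposable income by −£324 billion, so first-round consumption changes by c·ΔTR = 0.9 × (−£324 billion) = −£291.6 billion.
Expenditure multiplier = 1/(1 − c(1−t)) = 1/(1 − 0.9×0.69) = 1/0.379 ≈ 2.639.
The transfer multiplier is c × k ≈ 2.375, so ΔY = k × (c·ΔTR) = (−£291.6 billion) / 0.379 ≈ −£769 billion.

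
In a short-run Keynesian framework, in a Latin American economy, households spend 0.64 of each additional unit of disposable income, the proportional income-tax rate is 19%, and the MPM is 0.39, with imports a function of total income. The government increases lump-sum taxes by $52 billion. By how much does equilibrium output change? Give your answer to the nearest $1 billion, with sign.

A lump-sum tax change of +$52 billion shifts disposable income by −$52 billion; first-round consumption changes by −c × ΔT = −0.64 × (+$52 billion) = −$33.28 billion.
Expenditure multiplier = 1/(1 − c(1−t) + m) = 1/(1 − 0.64×0.81 + 0.39) = 1/0.8716 ≈ 1.147.
The tax multiplier is −c × k ≈ −0.734, so ΔY = k × (−c·ΔT) = (−$33.28 billion) / 0.8716 ≈ −$38 billion.

−$38 billion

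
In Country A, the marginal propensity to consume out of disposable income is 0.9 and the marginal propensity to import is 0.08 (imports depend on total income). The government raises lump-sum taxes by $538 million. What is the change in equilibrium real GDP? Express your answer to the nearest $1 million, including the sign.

A lump-sum tax change of +$538 million shifts disposable income by −$538 million; first-round consumption changes by −c × ΔT = −0.9 × (+$538 million) = −$484.2 million.
Expenditure multiplier = 1/(1 − c + m) = 1/(1 − 0.9 + 0.08) = 1/0.18 ≈ 5.556.
The tax multiplier is −c × k = −5, so ΔY = k × (−c·ΔT) = (−$484.2 million) / 0.18 = −$2,690 million.

−$2,690 million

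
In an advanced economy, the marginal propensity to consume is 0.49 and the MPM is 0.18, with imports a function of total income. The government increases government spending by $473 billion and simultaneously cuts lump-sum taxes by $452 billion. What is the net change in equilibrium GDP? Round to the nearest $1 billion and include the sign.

Expenditure multiplier = 1/(1 − c + m) = 1/(1 − 0.49 + 0.18) = 1/0.69 ≈ 1.449.
ΔG contributes k·ΔG = (+$473 billion) / 0.69 ≈ +$685.5 billion.
ΔT of −$452 billion changes first-round spending by −c·ΔT = +$221.48 billion, contributing k·(−c·ΔT) = (+$221.48 billion) / 0.69 ≈ +$321 billion.
Net ΔY = k(ΔG − c·ΔT) = (+$694.48 billion) / 0.69 ≈ +$1,006 billion.

+$1,006 billion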